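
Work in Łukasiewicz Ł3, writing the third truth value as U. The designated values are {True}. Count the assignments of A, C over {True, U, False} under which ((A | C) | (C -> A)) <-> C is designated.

4

Designated under: (A=True, C=True); (A=U, C=True); (A=False, C=True); (A=False, C=U).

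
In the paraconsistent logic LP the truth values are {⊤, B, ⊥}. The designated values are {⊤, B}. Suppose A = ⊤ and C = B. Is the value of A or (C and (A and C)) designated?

A and C = ⊤ and B = B
C and (A and C) = B and B = B
A or (C and (A and C)) = ⊤ or B = ⊤
⊤ ∈ {⊤, B}.

Yes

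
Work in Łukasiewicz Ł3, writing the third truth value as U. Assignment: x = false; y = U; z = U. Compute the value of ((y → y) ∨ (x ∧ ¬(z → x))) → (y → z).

y → y = U → U = true  [min(1, 1−½+½)]
z → x = U → false = U
¬(z → x) = ¬U = U
x ∧ ¬(z → x) = false ∧ U = false
(y → y) ∨ (x ∧ ¬(z → x)) = true ∨ false = true
y → z = U → U = true
((y → y) ∨ (x ∧ ¬(z → x))) → (y → z) = true → true = true

true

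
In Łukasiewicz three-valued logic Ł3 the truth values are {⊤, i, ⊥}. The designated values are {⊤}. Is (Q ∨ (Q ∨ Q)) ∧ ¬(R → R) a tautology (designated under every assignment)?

No

Countermodel: Q=⊤, R=⊤ gives ⊥, which is not designated.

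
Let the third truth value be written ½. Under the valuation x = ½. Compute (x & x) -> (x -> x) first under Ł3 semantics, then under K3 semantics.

true; ½

In Ł3: x & x = ½ & ½ = ½
x -> x = ½ -> ½ = true
(x & x) -> (x -> x) = ½ -> true = true
In K3: x & x = ½ & ½ = ½
x -> x = ½ -> ½ = ½  [~½ | ½]
(x & x) -> (x -> x) = ½ -> ½ = ½
They differ because Ł3 and K3 treat ½ differently under implication.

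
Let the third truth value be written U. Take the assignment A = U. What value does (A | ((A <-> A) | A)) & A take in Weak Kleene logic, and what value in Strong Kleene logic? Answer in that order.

In Weak Kleene logic: A <-> A = U <-> U = U
(A <-> A) | A = U | U = U
A | ((A <-> A) | A) = U | U = U
(A | ((A <-> A) | A)) & A = U & U = U
In Strong Kleene logic: A <-> A = U <-> U = U
(A <-> A) | A = U | U = U
A | ((A <-> A) | A) = U | U = U
(A | ((A <-> A) | A)) & A = U & U = U

U; U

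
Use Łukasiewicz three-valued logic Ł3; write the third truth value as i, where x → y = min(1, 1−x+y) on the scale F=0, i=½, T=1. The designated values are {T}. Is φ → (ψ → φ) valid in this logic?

Every assignment of φ, ψ over {T, i, F} gives a value in {T}.
In particular, with φ=i, ψ=i: φ → (ψ → φ) = T.

Yes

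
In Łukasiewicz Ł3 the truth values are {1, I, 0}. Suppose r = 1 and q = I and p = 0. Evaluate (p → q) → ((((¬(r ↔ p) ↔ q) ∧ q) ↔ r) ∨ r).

p → q = 0 → I = 1
r ↔ p = 1 ↔ 0 = 0
¬(r ↔ p) = ¬0 = 1
¬(r ↔ p) ↔ q = 1 ↔ I = I
(¬(r ↔ p) ↔ q) ∧ q = I ∧ I = I
((¬(r ↔ p) ↔ q) ∧ q) ↔ r = I ↔ 1 = I
(((¬(r ↔ p) ↔ q) ∧ q) ↔ r) ∨ r = I ∨ 1 = 1
(p → q) → ((((¬(r ↔ p) ↔ q) ∧ q) ↔ r) ∨ r) = 1 → 1 = 1

1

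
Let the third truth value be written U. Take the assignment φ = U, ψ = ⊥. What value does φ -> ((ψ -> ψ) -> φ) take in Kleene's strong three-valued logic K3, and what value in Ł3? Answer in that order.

In Kleene's strong three-valued logic K3: ψ -> ψ = ⊥ -> ⊥ = ⊤
(ψ -> ψ) -> φ = ⊤ -> U = U
φ -> ((ψ -> ψ) -> φ) = U -> U = U
In Ł3: ψ -> ψ = ⊥ -> ⊥ = ⊤
(ψ -> ψ) -> φ = ⊤ -> U = U  [min(1, 1−1+½)]
φ -> ((ψ -> ψ) -> φ) = U -> U = ⊤
They differ because Kleene's strong three-valued logic K3 and Ł3 treat U differently under implication.

U; ⊤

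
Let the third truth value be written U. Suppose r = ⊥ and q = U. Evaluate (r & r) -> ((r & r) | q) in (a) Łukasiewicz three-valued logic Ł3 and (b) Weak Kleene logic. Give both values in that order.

⊤; U

In Łukasiewicz three-valued logic Ł3: r & r = ⊥ & ⊥ = ⊥
r & r = ⊥ & ⊥ = ⊥
(r & r) | q = ⊥ | U = U
(r & r) -> ((r & r) | q) = ⊥ -> U = ⊤  [min(1, 1−0+½)]
In Weak Kleene logic: r & r = ⊥ & ⊥ = ⊥
r & r = ⊥ & ⊥ = ⊥
(r & r) | q = ⊥ | U = U
(r & r) -> ((r & r) | q) = ⊥ -> U = U
They differ because Łukasiewicz three-valued logic Ł3 and Weak Kleene logic treat U differently under the binary connectives.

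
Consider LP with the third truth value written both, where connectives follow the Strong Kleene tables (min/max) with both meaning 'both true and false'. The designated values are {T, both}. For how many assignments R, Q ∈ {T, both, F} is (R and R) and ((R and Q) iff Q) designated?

6

Of the 9 assignments, 6 give a value in {T, both}.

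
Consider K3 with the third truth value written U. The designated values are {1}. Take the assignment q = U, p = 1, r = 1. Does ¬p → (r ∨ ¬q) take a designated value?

¬p = ¬1 = 0
¬q = ¬U = U
r ∨ ¬q = 1 ∨ U = 1
¬p → (r ∨ ¬q) = 0 → 1 = 1
1 ∈ {1}.

Yes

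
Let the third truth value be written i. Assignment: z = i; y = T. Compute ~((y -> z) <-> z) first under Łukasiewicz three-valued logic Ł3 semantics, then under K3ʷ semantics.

In Łukasiewicz three-valued logic Ł3: y -> z = T -> i = i
(y -> z) <-> z = i <-> i = T
~((y -> z) <-> z) = ~T = F
In K3ʷ: y -> z = T -> i = i  [any arg is the third value ⇒ result is the third value]
(y -> z) <-> z = i <-> i = i
~((y -> z) <-> z) = ~i = i
They differ because Łukasiewicz three-valued logic Ł3 and K3ʷ treat i differently under the binary connectives.

F; i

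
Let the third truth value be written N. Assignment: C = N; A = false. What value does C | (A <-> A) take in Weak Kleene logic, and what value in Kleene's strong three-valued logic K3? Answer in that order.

In Weak Kleene logic: A <-> A = false <-> false = true
C | (A <-> A) = N | true = N
In Kleene's strong three-valued logic K3: A <-> A = false <-> false = true
C | (A <-> A) = N | true = true
They differ because Weak Kleene logic and Kleene's strong three-valued logic K3 treat N differently under the binary connectives.

N; true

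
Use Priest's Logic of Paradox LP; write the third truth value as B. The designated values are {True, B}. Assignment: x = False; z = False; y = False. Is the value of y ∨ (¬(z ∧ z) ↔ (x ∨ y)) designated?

No

z ∧ z = False ∧ False = False
¬(z ∧ z) = ¬False = True
x ∨ y = False ∨ False = False
¬(z ∧ z) ↔ (x ∨ y) = True ↔ False = False
y ∨ (¬(z ∧ z) ↔ (x ∨ y)) = False ∨ False = False
False ∉ {True, B}.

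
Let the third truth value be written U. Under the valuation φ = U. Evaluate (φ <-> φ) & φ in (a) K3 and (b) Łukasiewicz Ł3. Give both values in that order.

U; U

In K3: φ <-> φ = U <-> U = U
(φ <-> φ) & φ = U & U = U
In Łukasiewicz Ł3: φ <-> φ = U <-> U = T  [1 − |½−½|]
(φ <-> φ) & φ = T & U = U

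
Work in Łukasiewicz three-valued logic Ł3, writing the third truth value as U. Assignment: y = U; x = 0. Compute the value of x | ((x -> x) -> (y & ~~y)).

U

x -> x = 0 -> 0 = 1
~y = ~U = U
~~y = ~U = U
y & ~~y = U & U = U
(x -> x) -> (y & ~~y) = 1 -> U = U
x | ((x -> x) -> (y & ~~y)) = 0 | U = U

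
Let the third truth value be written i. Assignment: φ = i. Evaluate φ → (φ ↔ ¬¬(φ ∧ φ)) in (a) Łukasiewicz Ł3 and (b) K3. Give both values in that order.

In Łukasiewicz Ł3: φ ∧ φ = i ∧ i = i
¬(φ ∧ φ) = ¬i = i
¬¬(φ ∧ φ) = ¬i = i
φ ↔ ¬¬(φ ∧ φ) = i ↔ i = true  [1 − |½−½|]
φ → (φ ↔ ¬¬(φ ∧ φ)) = i → true = true
In K3: φ ∧ φ = i ∧ i = i
¬(φ ∧ φ) = ¬i = i
¬¬(φ ∧ φ) = ¬i = i
φ ↔ ¬¬(φ ∧ φ) = i ↔ i = i
φ → (φ ↔ ¬¬(φ ∧ φ)) = i → i = i  [¬i ∨ i]
They differ because Łukasiewicz Ł3 and K3 treat i differently under implication.

true; i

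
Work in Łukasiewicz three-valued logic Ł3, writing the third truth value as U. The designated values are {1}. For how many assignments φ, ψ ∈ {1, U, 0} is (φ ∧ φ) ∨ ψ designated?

Of the 9 assignments, 5 give a value in {1}.

5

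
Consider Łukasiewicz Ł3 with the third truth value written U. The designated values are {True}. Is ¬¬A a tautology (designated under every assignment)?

Countermodel: A=U gives U, which is not designated.

No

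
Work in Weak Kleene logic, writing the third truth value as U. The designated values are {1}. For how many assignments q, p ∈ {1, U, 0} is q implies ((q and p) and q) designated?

3

Designated under: (q=1, p=1); (q=0, p=1); (q=0, p=0).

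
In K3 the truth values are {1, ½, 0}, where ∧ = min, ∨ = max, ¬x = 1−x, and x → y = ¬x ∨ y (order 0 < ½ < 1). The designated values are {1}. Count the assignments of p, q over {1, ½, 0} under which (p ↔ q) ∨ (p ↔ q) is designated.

Designated under: (p=1, q=1); (p=0, q=0).

2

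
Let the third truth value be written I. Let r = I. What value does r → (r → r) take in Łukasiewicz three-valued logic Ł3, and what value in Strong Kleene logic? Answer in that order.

true; I

In Łukasiewicz three-valued logic Ł3: r → r = I → I = true  [min(1, 1−½+½)]
r → (r → r) = I → true = true
In Strong Kleene logic: r → r = I → I = I  [¬I ∨ I]
r → (r → r) = I → I = I
They differ because Łukasiewicz three-valued logic Ł3 and Strong Kleene logic treat I differently under implication.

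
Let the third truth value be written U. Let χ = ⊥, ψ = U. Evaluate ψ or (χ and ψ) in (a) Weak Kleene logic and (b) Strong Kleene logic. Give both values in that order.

U; U

In Weak Kleene logic: χ and ψ = ⊥ and U = U
ψ or (χ and ψ) = U or U = U
In Strong Kleene logic: χ and ψ = ⊥ and U = ⊥
ψ or (χ and ψ) = U or ⊥ = U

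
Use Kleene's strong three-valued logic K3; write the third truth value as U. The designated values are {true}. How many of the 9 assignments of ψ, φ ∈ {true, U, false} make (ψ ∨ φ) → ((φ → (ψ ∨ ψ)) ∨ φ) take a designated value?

Of the 9 assignments, 7 give a value in {true}.

7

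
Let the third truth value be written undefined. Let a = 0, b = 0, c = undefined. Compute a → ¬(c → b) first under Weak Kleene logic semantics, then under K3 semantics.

undefined; 1

In Weak Kleene logic: c → b = undefined → 0 = undefined  [any arg is the third value ⇒ result is the third value]
¬(c → b) = ¬undefined = undefined
a → ¬(c → b) = 0 → undefined = undefined
In K3: c → b = undefined → 0 = undefined  [¬undefined ∨ 0]
¬(c → b) = ¬undefined = undefined
a → ¬(c → b) = 0 → undefined = 1
They differ because Weak Kleene logic and K3 treat undefined differently under the binary connectives.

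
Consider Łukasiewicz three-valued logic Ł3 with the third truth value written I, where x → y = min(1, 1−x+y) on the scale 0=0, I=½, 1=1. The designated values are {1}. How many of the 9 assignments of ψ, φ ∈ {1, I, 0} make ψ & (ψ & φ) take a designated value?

Designated under: (ψ=1, φ=1).

1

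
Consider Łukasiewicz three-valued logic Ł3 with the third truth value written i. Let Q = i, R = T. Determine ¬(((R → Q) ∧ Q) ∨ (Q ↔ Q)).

R → Q = T → i = i  [min(1, 1−1+½)]
(R → Q) ∧ Q = i ∧ i = i
Q ↔ Q = i ↔ i = T
((R → Q) ∧ Q) ∨ (Q ↔ Q) = i ∨ T = T
¬(((R → Q) ∧ Q) ∨ (Q ↔ Q)) = ¬T = F

F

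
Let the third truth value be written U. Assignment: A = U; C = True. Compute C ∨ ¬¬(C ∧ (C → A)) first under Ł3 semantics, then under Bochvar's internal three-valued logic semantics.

True; U

In Ł3: C → A = True → U = U  [min(1, 1−1+½)]
C ∧ (C → A) = True ∧ U = U
¬(C ∧ (C → A)) = ¬U = U
¬¬(C ∧ (C → A)) = ¬U = U
C ∨ ¬¬(C ∧ (C → A)) = True ∨ U = True
In Bochvar's internal three-valued logic: C → A = True → U = U  [any arg is the third value ⇒ result is the third value]
C ∧ (C → A) = True ∧ U = U
¬(C ∧ (C → A)) = ¬U = U
¬¬(C ∧ (C → A)) = ¬U = U
C ∨ ¬¬(C ∧ (C → A)) = True ∨ U = U
They differ because Ł3 and Bochvar's internal three-valued logic treat U differently under the binary connectives.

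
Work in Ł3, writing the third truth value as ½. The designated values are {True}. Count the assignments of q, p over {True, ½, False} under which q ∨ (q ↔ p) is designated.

5

Of the 9 assignments, 5 give a value in {True}.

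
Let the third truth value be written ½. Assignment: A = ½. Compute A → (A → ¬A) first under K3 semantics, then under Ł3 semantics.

In K3: ¬A = ¬½ = ½
A → ¬A = ½ → ½ = ½  [¬½ ∨ ½]
A → (A → ¬A) = ½ → ½ = ½
In Ł3: ¬A = ¬½ = ½
A → ¬A = ½ → ½ = T
A → (A → ¬A) = ½ → T = T
They differ because K3 and Ł3 treat ½ differently under implication.

½; T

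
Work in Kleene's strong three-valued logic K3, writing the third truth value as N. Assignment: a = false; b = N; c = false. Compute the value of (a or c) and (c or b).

false

a or c = false or false = false
c or b = false or N = N
(a or c) and (c or b) = false and N = false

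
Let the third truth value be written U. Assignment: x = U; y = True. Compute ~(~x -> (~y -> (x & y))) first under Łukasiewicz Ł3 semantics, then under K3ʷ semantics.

In Łukasiewicz Ł3: ~x = ~U = U
~y = ~True = False
x & y = U & True = U
~y -> (x & y) = False -> U = True  [min(1, 1−0+½)]
~x -> (~y -> (x & y)) = U -> True = True
~(~x -> (~y -> (x & y))) = ~True = False
In K3ʷ: ~x = ~U = U
~y = ~True = False
x & y = U & True = U
~y -> (x & y) = False -> U = U  [any arg is the third value ⇒ result is the third value]
~x -> (~y -> (x & y)) = U -> U = U
~(~x -> (~y -> (x & y))) = ~U = U
They differ because Łukasiewicz Ł3 and K3ʷ treat U differently under the binary connectives.

False; U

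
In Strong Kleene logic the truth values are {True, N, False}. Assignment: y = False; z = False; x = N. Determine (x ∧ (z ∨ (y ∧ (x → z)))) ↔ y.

x → z = N → False = N  [¬N ∨ False]
y ∧ (x → z) = False ∧ N = False
z ∨ (y ∧ (x → z)) = False ∨ False = False
x ∧ (z ∨ (y ∧ (x → z))) = N ∧ False = False
(x ∧ (z ∨ (y ∧ (x → z)))) ↔ y = False ↔ False = True

True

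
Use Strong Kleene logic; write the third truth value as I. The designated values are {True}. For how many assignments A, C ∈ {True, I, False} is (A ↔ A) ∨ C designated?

7

Of the 9 assignments, 7 give a value in {True}.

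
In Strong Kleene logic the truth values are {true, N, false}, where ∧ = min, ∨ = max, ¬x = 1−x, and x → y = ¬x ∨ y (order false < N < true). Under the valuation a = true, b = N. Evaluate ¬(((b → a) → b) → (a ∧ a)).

b → a = N → true = true  [¬N ∨ true]
(b → a) → b = true → N = N
a ∧ a = true ∧ true = true
((b → a) → b) → (a ∧ a) = N → true = true
¬(((b → a) → b) → (a ∧ a)) = ¬true = false

false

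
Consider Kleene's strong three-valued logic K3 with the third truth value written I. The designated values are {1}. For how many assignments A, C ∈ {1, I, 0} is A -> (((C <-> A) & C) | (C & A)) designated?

Designated under: (A=1, C=1); (A=0, C=1); (A=0, C=I); (A=0, C=0).

4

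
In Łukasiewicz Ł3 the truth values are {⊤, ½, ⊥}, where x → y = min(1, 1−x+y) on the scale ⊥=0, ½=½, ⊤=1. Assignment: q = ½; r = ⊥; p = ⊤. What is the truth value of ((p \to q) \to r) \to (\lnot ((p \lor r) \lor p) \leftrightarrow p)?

½

p \to q = ⊤ \to ½ = ½  [min(1, 1−1+½)]
(p \to q) \to r = ½ \to ⊥ = ½
p \lor r = ⊤ \lor ⊥ = ⊤
(p \lor r) \lor p = ⊤ \lor ⊤ = ⊤
\lnot ((p \lor r) \lor p) = \lnot ⊤ = ⊥
\lnot ((p \lor r) \lor p) \leftrightarrow p = ⊥ \leftrightarrow ⊤ = ⊥
((p \to q) \to r) \to (\lnot ((p \lor r) \lor p) \leftrightarrow p) = ½ \to ⊥ = ½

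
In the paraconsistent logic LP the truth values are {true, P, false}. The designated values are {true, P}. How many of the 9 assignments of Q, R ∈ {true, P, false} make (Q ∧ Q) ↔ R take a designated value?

Of the 9 assignments, 7 give a value in {true, P}.

7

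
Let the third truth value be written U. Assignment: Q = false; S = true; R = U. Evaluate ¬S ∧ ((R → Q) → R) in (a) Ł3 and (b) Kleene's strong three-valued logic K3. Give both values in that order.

In Ł3: ¬S = ¬true = false
R → Q = U → false = U
(R → Q) → R = U → U = true
¬S ∧ ((R → Q) → R) = false ∧ true = false
In Kleene's strong three-valued logic K3: ¬S = ¬true = false
R → Q = U → false = U  [¬U ∨ false]
(R → Q) → R = U → U = U
¬S ∧ ((R → Q) → R) = false ∧ U = false

false; false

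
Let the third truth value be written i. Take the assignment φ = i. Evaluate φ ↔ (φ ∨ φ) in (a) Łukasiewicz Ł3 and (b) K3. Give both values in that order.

true; i

In Łukasiewicz Ł3: φ ∨ φ = i ∨ i = i
φ ↔ (φ ∨ φ) = i ↔ i = true
In K3: φ ∨ φ = i ∨ i = i
φ ↔ (φ ∨ φ) = i ↔ i = i
They differ because Łukasiewicz Ł3 and K3 treat i differently under implication.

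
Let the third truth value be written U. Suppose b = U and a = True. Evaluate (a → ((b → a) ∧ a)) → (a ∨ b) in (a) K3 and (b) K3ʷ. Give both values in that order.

True; U

In K3: b → a = U → True = True  [¬U ∨ True]
(b → a) ∧ a = True ∧ True = True
a → ((b → a) ∧ a) = True → True = True
a ∨ b = True ∨ U = True
(a → ((b → a) ∧ a)) → (a ∨ b) = True → True = True
In K3ʷ: b → a = U → True = U  [any arg is the third value ⇒ result is the third value]
(b → a) ∧ a = U ∧ True = U
a → ((b → a) ∧ a) = True → U = U
a ∨ b = True ∨ U = U
(a → ((b → a) ∧ a)) → (a ∨ b) = U → U = U
They differ because K3 and K3ʷ treat U differently under the binary connectives.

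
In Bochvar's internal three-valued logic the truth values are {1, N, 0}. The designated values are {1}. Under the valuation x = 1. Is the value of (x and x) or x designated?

x and x = 1 and 1 = 1
(x and x) or x = 1 or 1 = 1
1 ∈ {1}.

Yes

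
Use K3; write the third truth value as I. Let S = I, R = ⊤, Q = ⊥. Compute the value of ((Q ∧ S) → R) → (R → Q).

Q ∧ S = ⊥ ∧ I = ⊥
(Q ∧ S) → R = ⊥ → ⊤ = ⊤
R → Q = ⊤ → ⊥ = ⊥
((Q ∧ S) → R) → (R → Q) = ⊤ → ⊥ = ⊥

⊥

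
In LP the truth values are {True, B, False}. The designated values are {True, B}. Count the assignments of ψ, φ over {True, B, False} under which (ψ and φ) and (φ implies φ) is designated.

Designated under: (ψ=True, φ=True); (ψ=True, φ=B); (ψ=B, φ=True); (ψ=B, φ=B).

4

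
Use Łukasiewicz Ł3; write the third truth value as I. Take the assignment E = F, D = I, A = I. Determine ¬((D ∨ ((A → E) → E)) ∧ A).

I

A → E = I → F = I  [min(1, 1−½+0)]
(A → E) → E = I → F = I
D ∨ ((A → E) → E) = I ∨ I = I
(D ∨ ((A → E) → E)) ∧ A = I ∧ I = I
¬((D ∨ ((A → E) → E)) ∧ A) = ¬I = I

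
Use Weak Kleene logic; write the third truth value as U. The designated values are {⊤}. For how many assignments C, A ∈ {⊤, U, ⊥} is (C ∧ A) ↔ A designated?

Designated under: (C=⊤, A=⊤); (C=⊤, A=⊥); (C=⊥, A=⊥).

3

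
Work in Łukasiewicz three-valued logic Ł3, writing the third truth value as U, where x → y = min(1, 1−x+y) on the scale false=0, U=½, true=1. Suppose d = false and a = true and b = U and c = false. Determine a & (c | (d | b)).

U

d | b = false | U = U
c | (d | b) = false | U = U
a & (c | (d | b)) = true & U = U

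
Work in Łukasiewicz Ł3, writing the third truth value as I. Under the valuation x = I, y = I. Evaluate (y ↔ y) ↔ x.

I

y ↔ y = I ↔ I = T
(y ↔ y) ↔ x = T ↔ I = I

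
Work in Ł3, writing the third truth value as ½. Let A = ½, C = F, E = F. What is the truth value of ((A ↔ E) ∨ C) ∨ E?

½

A ↔ E = ½ ↔ F = ½  [1 − |½−0|]
(A ↔ E) ∨ C = ½ ∨ F = ½
((A ↔ E) ∨ C) ∨ E = ½ ∨ F = ½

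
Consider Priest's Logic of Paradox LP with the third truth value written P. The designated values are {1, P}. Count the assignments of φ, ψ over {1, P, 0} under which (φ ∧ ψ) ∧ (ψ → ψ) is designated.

4

Designated under: (φ=1, ψ=1); (φ=1, ψ=P); (φ=P, ψ=1); (φ=P, ψ=P).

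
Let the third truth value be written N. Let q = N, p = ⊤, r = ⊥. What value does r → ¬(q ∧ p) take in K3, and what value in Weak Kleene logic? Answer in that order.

In K3: q ∧ p = N ∧ ⊤ = N
¬(q ∧ p) = ¬N = N
r → ¬(q ∧ p) = ⊥ → N = ⊤
In Weak Kleene logic: q ∧ p = N ∧ ⊤ = N
¬(q ∧ p) = ¬N = N
r → ¬(q ∧ p) = ⊥ → N = N  [any arg is the third value ⇒ result is the third value]
They differ because K3 and Weak Kleene logic treat N differently under the binary connectives.

⊤; N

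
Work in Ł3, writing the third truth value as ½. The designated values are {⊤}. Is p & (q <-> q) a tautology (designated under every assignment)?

Countermodel: p=½, q=⊤ gives ½, which is not designated.

No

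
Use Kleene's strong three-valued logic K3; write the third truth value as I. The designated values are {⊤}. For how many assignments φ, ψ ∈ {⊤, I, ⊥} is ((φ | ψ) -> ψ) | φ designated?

Of the 9 assignments, 6 give a value in {⊤}.

6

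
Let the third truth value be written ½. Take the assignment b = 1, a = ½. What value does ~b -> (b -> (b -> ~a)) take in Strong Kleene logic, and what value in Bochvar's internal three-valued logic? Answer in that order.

In Strong Kleene logic: ~b = ~1 = 0
~a = ~½ = ½
b -> ~a = 1 -> ½ = ½  [~1 | ½]
b -> (b -> ~a) = 1 -> ½ = ½
~b -> (b -> (b -> ~a)) = 0 -> ½ = 1
In Bochvar's internal three-valued logic: ~b = ~1 = 0
~a = ~½ = ½
b -> ~a = 1 -> ½ = ½  [any arg is the third value ⇒ result is the third value]
b -> (b -> ~a) = 1 -> ½ = ½
~b -> (b -> (b -> ~a)) = 0 -> ½ = ½
They differ because Strong Kleene logic and Bochvar's internal three-valued logic treat ½ differently under the binary connectives.

1; ½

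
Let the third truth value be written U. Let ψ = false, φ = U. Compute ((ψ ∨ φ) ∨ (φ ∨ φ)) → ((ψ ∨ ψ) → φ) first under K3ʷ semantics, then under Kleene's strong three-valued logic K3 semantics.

In K3ʷ: ψ ∨ φ = false ∨ U = U
φ ∨ φ = U ∨ U = U
(ψ ∨ φ) ∨ (φ ∨ φ) = U ∨ U = U
ψ ∨ ψ = false ∨ false = false
(ψ ∨ ψ) → φ = false → U = U  [any arg is the third value ⇒ result is the third value]
((ψ ∨ φ) ∨ (φ ∨ φ)) → ((ψ ∨ ψ) → φ) = U → U = U
In Kleene's strong three-valued logic K3: ψ ∨ φ = false ∨ U = U
φ ∨ φ = U ∨ U = U
(ψ ∨ φ) ∨ (φ ∨ φ) = U ∨ U = U
ψ ∨ ψ = false ∨ false = false
(ψ ∨ ψ) → φ = false → U = true  [¬false ∨ U]
((ψ ∨ φ) ∨ (φ ∨ φ)) → ((ψ ∨ ψ) → φ) = U → true = true
They differ because K3ʷ and Kleene's strong three-valued logic K3 treat U differently under the binary connectives.

U; true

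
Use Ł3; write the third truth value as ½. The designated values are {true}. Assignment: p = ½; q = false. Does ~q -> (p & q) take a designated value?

No

~q = ~false = true
p & q = ½ & false = false
~q -> (p & q) = true -> false = false
false ∉ {true}.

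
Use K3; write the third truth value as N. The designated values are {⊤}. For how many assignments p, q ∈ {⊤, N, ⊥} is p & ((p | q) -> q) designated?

1

Designated under: (p=⊤, q=⊤).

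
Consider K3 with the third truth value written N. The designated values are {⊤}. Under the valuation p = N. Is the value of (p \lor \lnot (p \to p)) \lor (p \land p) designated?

p \to p = N \to N = N  [\lnot N \lor N]
\lnot (p \to p) = \lnot N = N
p \lor \lnot (p \to p) = N \lor N = N
p \land p = N \land N = N
(p \lor \lnot (p \to p)) \lor (p \land p) = N \lor N = N
N ∉ {⊤}.

No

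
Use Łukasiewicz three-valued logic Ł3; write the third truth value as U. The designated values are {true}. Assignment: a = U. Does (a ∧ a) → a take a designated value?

a ∧ a = U ∧ U = U
(a ∧ a) → a = U → U = true  [min(1, 1−½+½)]
true ∈ {true}.

Yes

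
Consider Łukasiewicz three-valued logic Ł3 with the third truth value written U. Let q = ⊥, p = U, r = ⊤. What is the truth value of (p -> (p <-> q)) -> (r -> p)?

p <-> q = U <-> ⊥ = U  [1 − |½−0|]
p -> (p <-> q) = U -> U = ⊤
r -> p = ⊤ -> U = U
(p -> (p <-> q)) -> (r -> p) = ⊤ -> U = U

U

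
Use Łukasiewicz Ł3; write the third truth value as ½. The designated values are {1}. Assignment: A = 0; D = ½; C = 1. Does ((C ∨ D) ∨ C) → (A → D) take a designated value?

C ∨ D = 1 ∨ ½ = 1
(C ∨ D) ∨ C = 1 ∨ 1 = 1
A → D = 0 → ½ = 1  [min(1, 1−0+½)]
((C ∨ D) ∨ C) → (A → D) = 1 → 1 = 1
1 ∈ {1}.

Yes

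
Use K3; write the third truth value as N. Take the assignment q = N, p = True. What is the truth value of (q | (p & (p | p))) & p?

p | p = True | True = True
p & (p | p) = True & True = True
q | (p & (p | p)) = N | True = True
(q | (p & (p | p))) & p = True & True = True

True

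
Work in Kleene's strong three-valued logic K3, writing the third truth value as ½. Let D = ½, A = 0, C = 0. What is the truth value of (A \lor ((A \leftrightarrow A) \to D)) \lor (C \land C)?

½

A \leftrightarrow A = 0 \leftrightarrow 0 = 1
(A \leftrightarrow A) \to D = 1 \to ½ = ½
A \lor ((A \leftrightarrow A) \to D) = 0 \lor ½ = ½
C \land C = 0 \land 0 = 0
(A \lor ((A \leftrightarrow A) \to D)) \lor (C \land C) = ½ \lor 0 = ½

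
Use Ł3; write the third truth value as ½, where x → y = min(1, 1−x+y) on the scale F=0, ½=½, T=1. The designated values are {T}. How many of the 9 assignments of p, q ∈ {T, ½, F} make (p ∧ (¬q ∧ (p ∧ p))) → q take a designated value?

Of the 9 assignments, 7 give a value in {T}.

7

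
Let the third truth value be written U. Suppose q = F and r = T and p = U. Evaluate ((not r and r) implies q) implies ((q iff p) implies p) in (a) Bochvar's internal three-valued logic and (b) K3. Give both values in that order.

In Bochvar's internal three-valued logic: not r = not T = F
not r and r = F and T = F
(not r and r) implies q = F implies F = T
q iff p = F iff U = U
(q iff p) implies p = U implies U = U  [any arg is the third value ⇒ result is the third value]
((not r and r) implies q) implies ((q iff p) implies p) = T implies U = U
In K3: not r = not T = F
not r and r = F and T = F
(not r and r) implies q = F implies F = T
q iff p = F iff U = U
(q iff p) implies p = U implies U = U  [not U or U]
((not r and r) implies q) implies ((q iff p) implies p) = T implies U = U

U; U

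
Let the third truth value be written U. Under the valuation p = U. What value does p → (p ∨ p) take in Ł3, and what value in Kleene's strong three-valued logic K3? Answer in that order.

1; U

In Ł3: p ∨ p = U ∨ U = U
p → (p ∨ p) = U → U = 1  [min(1, 1−½+½)]
In Kleene's strong three-valued logic K3: p ∨ p = U ∨ U = U
p → (p ∨ p) = U → U = U
They differ because Ł3 and Kleene's strong three-valued logic K3 treat U differently under implication.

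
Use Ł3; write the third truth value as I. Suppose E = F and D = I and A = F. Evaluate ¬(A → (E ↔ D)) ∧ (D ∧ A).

E ↔ D = F ↔ I = I  [1 − |0−½|]
A → (E ↔ D) = F → I = T
¬(A → (E ↔ D)) = ¬T = F
D ∧ A = I ∧ F = F
¬(A → (E ↔ D)) ∧ (D ∧ A) = F ∧ F = F

F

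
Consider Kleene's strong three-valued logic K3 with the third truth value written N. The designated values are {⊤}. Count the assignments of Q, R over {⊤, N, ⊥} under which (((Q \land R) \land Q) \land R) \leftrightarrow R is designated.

Designated under: (Q=⊤, R=⊤); (Q=⊤, R=⊥); (Q=N, R=⊥); (Q=⊥, R=⊥).

4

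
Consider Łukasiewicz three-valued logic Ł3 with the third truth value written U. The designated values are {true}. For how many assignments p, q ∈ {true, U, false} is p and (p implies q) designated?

Designated under: (p=true, q=true).

1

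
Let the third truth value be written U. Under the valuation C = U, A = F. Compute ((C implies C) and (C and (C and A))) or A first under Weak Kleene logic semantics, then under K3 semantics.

In Weak Kleene logic: C implies C = U implies U = U
C and A = U and F = U
C and (C and A) = U and U = U
(C implies C) and (C and (C and A)) = U and U = U
((C implies C) and (C and (C and A))) or A = U or F = U
In K3: C implies C = U implies U = U  [not U or U]
C and A = U and F = F
C and (C and A) = U and F = F
(C implies C) and (C and (C and A)) = U and F = F
((C implies C) and (C and (C and A))) or A = F or F = F
They differ because Weak Kleene logic and K3 treat U differently under the binary connectives.

U; F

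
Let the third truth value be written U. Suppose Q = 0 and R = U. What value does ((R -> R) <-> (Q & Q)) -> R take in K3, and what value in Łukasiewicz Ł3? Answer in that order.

U; 1

In K3: R -> R = U -> U = U  [~U | U]
Q & Q = 0 & 0 = 0
(R -> R) <-> (Q & Q) = U <-> 0 = U
((R -> R) <-> (Q & Q)) -> R = U -> U = U
In Łukasiewicz Ł3: R -> R = U -> U = 1  [min(1, 1−½+½)]
Q & Q = 0 & 0 = 0
(R -> R) <-> (Q & Q) = 1 <-> 0 = 0
((R -> R) <-> (Q & Q)) -> R = 0 -> U = 1
They differ because K3 and Łukasiewicz Ł3 treat U differently under implication.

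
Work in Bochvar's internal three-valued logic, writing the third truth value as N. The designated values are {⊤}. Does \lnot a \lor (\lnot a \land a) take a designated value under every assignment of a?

Countermodel: a=⊤ gives ⊥, which is not designated.

No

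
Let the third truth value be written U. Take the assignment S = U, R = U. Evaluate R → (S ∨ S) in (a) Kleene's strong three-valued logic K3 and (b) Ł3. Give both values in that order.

In Kleene's strong three-valued logic K3: S ∨ S = U ∨ U = U
R → (S ∨ S) = U → U = U
In Ł3: S ∨ S = U ∨ U = U
R → (S ∨ S) = U → U = True  [min(1, 1−½+½)]
They differ because Kleene's strong three-valued logic K3 and Ł3 treat U differently under implication.

U; True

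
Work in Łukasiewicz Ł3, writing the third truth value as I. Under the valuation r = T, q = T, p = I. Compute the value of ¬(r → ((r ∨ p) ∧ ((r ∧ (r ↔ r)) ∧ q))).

F

r ∨ p = T ∨ I = T
r ↔ r = T ↔ T = T
r ∧ (r ↔ r) = T ∧ T = T
(r ∧ (r ↔ r)) ∧ q = T ∧ T = T
(r ∨ p) ∧ ((r ∧ (r ↔ r)) ∧ q) = T ∧ T = T
r → ((r ∨ p) ∧ ((r ∧ (r ↔ r)) ∧ q)) = T → T = T
¬(r → ((r ∨ p) ∧ ((r ∧ (r ↔ r)) ∧ q))) = ¬T = F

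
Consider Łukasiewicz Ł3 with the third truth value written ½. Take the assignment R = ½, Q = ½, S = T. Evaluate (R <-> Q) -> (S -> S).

T

R <-> Q = ½ <-> ½ = T  [1 − |½−½|]
S -> S = T -> T = T
(R <-> Q) -> (S -> S) = T -> T = T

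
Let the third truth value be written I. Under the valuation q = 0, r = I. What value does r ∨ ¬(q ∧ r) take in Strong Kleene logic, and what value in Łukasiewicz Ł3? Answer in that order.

In Strong Kleene logic: q ∧ r = 0 ∧ I = 0
¬(q ∧ r) = ¬0 = 1
r ∨ ¬(q ∧ r) = I ∨ 1 = 1
In Łukasiewicz Ł3: q ∧ r = 0 ∧ I = 0
¬(q ∧ r) = ¬0 = 1
r ∨ ¬(q ∧ r) = I ∨ 1 = 1

1; 1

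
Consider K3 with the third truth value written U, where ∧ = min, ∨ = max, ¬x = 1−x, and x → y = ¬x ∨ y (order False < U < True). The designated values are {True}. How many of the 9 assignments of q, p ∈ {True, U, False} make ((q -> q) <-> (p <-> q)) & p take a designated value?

1

Designated under: (q=True, p=True).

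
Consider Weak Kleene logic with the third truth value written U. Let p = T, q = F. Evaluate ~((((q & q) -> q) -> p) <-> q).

T

q & q = F & F = F
(q & q) -> q = F -> F = T
((q & q) -> q) -> p = T -> T = T
(((q & q) -> q) -> p) <-> q = T <-> F = F
~((((q & q) -> q) -> p) <-> q) = ~F = T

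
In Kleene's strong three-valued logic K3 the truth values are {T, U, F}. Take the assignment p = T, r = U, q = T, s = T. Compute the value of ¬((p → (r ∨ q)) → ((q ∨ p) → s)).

F

r ∨ q = U ∨ T = T
p → (r ∨ q) = T → T = T
q ∨ p = T ∨ T = T
(q ∨ p) → s = T → T = T
(p → (r ∨ q)) → ((q ∨ p) → s) = T → T = T
¬((p → (r ∨ q)) → ((q ∨ p) → s)) = ¬T = F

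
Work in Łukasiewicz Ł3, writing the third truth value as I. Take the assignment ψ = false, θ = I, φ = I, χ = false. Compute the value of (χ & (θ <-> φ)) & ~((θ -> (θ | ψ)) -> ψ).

false

θ <-> φ = I <-> I = true  [1 − |½−½|]
χ & (θ <-> φ) = false & true = false
θ | ψ = I | false = I
θ -> (θ | ψ) = I -> I = true
(θ -> (θ | ψ)) -> ψ = true -> false = false
~((θ -> (θ | ψ)) -> ψ) = ~false = true
(χ & (θ <-> φ)) & ~((θ -> (θ | ψ)) -> ψ) = false & true = false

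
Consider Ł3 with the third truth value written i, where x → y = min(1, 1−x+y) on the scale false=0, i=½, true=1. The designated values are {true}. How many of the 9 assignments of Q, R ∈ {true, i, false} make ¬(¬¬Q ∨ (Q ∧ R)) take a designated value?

Designated under: (Q=false, R=true); (Q=false, R=i); (Q=false, R=false).

3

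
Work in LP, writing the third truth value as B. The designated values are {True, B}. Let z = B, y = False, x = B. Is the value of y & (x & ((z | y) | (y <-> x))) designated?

No

z | y = B | False = B
y <-> x = False <-> B = B
(z | y) | (y <-> x) = B | B = B
x & ((z | y) | (y <-> x)) = B & B = B
y & (x & ((z | y) | (y <-> x))) = False & B = False
False ∉ {True, B}.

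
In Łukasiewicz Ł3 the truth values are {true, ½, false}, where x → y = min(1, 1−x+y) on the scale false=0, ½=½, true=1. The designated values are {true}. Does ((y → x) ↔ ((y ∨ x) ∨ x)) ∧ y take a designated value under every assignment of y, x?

Countermodel: y=true, x=½ gives ½, which is not designated.

No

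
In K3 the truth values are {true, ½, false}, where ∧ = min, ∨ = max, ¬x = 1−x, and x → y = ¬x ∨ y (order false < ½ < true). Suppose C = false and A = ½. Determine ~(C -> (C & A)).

false

C & A = false & ½ = false
C -> (C & A) = false -> false = true
~(C -> (C & A)) = ~true = false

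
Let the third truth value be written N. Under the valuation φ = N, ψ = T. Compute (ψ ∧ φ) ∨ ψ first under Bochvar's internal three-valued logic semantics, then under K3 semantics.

In Bochvar's internal three-valued logic: ψ ∧ φ = T ∧ N = N
(ψ ∧ φ) ∨ ψ = N ∨ T = N
In K3: ψ ∧ φ = T ∧ N = N
(ψ ∧ φ) ∨ ψ = N ∨ T = T
They differ because Bochvar's internal three-valued logic and K3 treat N differently under the binary connectives.

N; T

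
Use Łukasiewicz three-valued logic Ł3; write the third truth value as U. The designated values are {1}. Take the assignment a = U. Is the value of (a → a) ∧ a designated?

a → a = U → U = 1  [min(1, 1−½+½)]
(a → a) ∧ a = 1 ∧ U = U
U ∉ {1}.

No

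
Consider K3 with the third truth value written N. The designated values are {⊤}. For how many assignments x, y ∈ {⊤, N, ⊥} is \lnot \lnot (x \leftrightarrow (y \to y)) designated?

2

Designated under: (x=⊤, y=⊤); (x=⊤, y=⊥).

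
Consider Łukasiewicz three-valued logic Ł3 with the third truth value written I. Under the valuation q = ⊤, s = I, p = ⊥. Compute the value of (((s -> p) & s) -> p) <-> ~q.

I

s -> p = I -> ⊥ = I
(s -> p) & s = I & I = I
((s -> p) & s) -> p = I -> ⊥ = I
~q = ~⊤ = ⊥
(((s -> p) & s) -> p) <-> ~q = I <-> ⊥ = I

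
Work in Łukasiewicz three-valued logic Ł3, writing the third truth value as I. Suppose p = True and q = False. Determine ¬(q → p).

False

q → p = False → True = True
¬(q → p) = ¬True = False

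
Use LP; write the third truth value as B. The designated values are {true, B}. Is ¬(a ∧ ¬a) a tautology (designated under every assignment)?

Yes

Every assignment of a over {true, B, false} gives a value in {true, B}.
In particular, with a=B: ¬(a ∧ ¬a) = B.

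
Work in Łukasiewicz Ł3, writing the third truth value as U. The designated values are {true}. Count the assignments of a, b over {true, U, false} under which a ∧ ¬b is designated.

Designated under: (a=true, b=false).

1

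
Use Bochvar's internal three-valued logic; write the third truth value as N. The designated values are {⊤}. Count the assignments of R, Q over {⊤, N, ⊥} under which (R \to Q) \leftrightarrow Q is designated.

3

Designated under: (R=⊤, Q=⊤); (R=⊤, Q=⊥); (R=⊥, Q=⊤).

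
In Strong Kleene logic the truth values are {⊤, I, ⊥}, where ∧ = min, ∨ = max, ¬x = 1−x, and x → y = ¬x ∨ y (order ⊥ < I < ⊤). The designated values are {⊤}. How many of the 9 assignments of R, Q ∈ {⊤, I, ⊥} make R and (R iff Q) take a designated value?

1

Designated under: (R=⊤, Q=⊤).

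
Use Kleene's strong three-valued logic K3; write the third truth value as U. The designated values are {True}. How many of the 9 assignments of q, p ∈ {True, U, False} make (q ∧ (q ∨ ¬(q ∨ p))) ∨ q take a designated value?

Designated under: (q=True, p=True); (q=True, p=U); (q=True, p=False).

3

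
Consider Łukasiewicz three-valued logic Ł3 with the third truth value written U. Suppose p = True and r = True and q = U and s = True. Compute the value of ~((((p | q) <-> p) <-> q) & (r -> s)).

U

p | q = True | U = True
(p | q) <-> p = True <-> True = True
((p | q) <-> p) <-> q = True <-> U = U  [1 − |1−½|]
r -> s = True -> True = True
(((p | q) <-> p) <-> q) & (r -> s) = U & True = U
~((((p | q) <-> p) <-> q) & (r -> s)) = ~U = U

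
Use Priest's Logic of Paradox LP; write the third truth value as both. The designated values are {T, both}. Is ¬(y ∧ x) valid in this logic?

No

Countermodel: y=T, x=T gives F, which is not designated.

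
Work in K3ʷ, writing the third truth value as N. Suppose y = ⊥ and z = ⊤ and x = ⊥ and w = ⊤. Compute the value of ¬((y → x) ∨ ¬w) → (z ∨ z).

⊤

y → x = ⊥ → ⊥ = ⊤
¬w = ¬⊤ = ⊥
(y → x) ∨ ¬w = ⊤ ∨ ⊥ = ⊤
¬((y → x) ∨ ¬w) = ¬⊤ = ⊥
z ∨ z = ⊤ ∨ ⊤ = ⊤
¬((y → x) ∨ ¬w) → (z ∨ z) = ⊥ → ⊤ = ⊤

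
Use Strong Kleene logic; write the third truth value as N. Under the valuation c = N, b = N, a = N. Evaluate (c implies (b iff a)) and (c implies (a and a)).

N

b iff a = N iff N = N
c implies (b iff a) = N implies N = N  [not N or N]
a and a = N and N = N
c implies (a and a) = N implies N = N
(c implies (b iff a)) and (c implies (a and a)) = N and N = N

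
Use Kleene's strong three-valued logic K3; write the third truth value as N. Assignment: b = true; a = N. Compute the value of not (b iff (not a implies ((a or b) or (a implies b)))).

false

not a = not N = N
a or b = N or true = true
a implies b = N implies true = true  [not N or true]
(a or b) or (a implies b) = true or true = true
not a implies ((a or b) or (a implies b)) = N implies true = true
b iff (not a implies ((a or b) or (a implies b))) = true iff true = true
not (b iff (not a implies ((a or b) or (a implies b)))) = not true = false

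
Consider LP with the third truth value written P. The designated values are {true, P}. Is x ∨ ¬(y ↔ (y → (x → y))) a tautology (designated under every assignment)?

No

Countermodel: x=false, y=true gives false, which is not designated.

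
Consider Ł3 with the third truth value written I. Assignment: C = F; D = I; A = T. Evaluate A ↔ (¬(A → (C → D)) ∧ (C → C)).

F

C → D = F → I = T
A → (C → D) = T → T = T
¬(A → (C → D)) = ¬T = F
C → C = F → F = T
¬(A → (C → D)) ∧ (C → C) = F ∧ T = F
A ↔ (¬(A → (C → D)) ∧ (C → C)) = T ↔ F = F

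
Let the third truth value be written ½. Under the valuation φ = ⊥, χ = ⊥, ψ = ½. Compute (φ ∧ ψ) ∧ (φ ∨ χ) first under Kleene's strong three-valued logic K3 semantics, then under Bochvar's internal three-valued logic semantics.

⊥; ½

In Kleene's strong three-valued logic K3: φ ∧ ψ = ⊥ ∧ ½ = ⊥
φ ∨ χ = ⊥ ∨ ⊥ = ⊥
(φ ∧ ψ) ∧ (φ ∨ χ) = ⊥ ∧ ⊥ = ⊥
In Bochvar's internal three-valued logic: φ ∧ ψ = ⊥ ∧ ½ = ½
φ ∨ χ = ⊥ ∨ ⊥ = ⊥
(φ ∧ ψ) ∧ (φ ∨ χ) = ½ ∧ ⊥ = ½
They differ because Kleene's strong three-valued logic K3 and Bochvar's internal three-valued logic treat ½ differently under the binary connectives.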